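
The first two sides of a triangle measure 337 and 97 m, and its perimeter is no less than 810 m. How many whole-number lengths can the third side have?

Triangle inequality: 240 < x < 434. Perimeter ≥ 810 gives x ≥ 810 − 337 − 97 = 376.
So 376 ≤ x < 434; integers 376 through 433: 58 values.

58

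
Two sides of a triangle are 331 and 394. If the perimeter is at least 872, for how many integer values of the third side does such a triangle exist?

Triangle inequality: 63 < x < 725. Perimeter ≥ 872 gives x ≥ 872 − 331 − 394 = 147.
So 147 ≤ x < 725; integers 147 through 724: 578 values.

578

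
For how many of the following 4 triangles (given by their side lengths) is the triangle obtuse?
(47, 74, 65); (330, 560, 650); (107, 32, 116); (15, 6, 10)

(47,74,65): 47²+65² = 6434 > 5476 = 74² → acute
(330,560,650): 330²+560² = 422500 = 650² → right
(107,32,116): 32²+107² = 12473 < 13456 = 116² → obtuse
(15,6,10): 6²+10² = 136 < 225 = 15² → obtuse
2 of the 4 are obtuse.

2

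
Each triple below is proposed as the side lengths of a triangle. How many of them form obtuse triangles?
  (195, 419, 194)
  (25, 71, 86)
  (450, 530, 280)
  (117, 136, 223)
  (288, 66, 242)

(195,419,194): 194+195 ≤ 419, not a triangle
(25,71,86): 25²+71² = 5666 < 7396 = 86² → obtuse
(450,530,280): 280²+450² = 280900 = 530² → right
(117,136,223): 117²+136² = 32185 < 49729 = 223² → obtuse
(288,66,242): 66²+242² = 62920 < 82944 = 288² → obtuse
3 of the 5 are obtuse.

3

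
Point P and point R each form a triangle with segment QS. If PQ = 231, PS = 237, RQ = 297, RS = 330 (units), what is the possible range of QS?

From triangle PQS: |231 − 237| < QS < 231 + 237, i.e. 6 < QS < 468.
From triangle RQS: 33 < QS < 627.
Both must hold, so QS lies in the intersection.

33 < QS < 468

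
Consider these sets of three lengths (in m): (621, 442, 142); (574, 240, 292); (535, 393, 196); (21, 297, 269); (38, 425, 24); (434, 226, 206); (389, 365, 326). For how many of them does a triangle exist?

(142,442,621): 142+442 ≤ 621 → not valid
(240,292,574): 240+292 ≤ 574 → not valid
(196,393,535): 196+393 > 535 → valid
(21,269,297): 21+269 ≤ 297 → not valid
(24,38,425): 24+38 ≤ 425 → not valid
(206,226,434): 206+226 ≤ 434 → not valid
(326,365,389): 326+365 > 389 → valid
2 of the 7 triples form a triangle.

2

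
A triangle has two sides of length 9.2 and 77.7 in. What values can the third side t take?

By the triangle inequality, t must be less than 9.2 + 77.7 = 86.9 and greater than |9.2 − 77.7| = 68.5.

68.5 < t < 86.9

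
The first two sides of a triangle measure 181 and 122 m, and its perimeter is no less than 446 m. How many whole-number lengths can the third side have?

160

Triangle inequality: 59 < x < 303. Perimeter ≥ 446 gives x ≥ 446 − 181 − 122 = 143.
So 143 ≤ x < 303; integers 143 through 302: 160 values.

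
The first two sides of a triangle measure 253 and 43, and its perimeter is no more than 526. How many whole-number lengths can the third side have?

20

Triangle inequality: 210 < x < 296. Perimeter ≤ 526 gives x ≤ 526 − 253 − 43 = 230.
So 210 < x ≤ 230; integers 211 through 230: 20 values.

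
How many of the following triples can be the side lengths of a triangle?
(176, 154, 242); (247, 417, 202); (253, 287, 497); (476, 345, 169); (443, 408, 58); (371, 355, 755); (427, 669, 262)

6

(154,176,242): 154+176 > 242 → valid
(202,247,417): 202+247 > 417 → valid
(253,287,497): 253+287 > 497 → valid
(169,345,476): 169+345 > 476 → valid
(58,408,443): 58+408 > 443 → valid
(355,371,755): 355+371 ≤ 755 → not valid
(262,427,669): 262+427 > 669 → valid
6 of the 7 triples form a triangle.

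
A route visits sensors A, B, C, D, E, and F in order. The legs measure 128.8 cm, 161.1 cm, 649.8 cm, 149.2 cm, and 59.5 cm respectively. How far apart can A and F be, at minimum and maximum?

The maximum is all hops collinear in one direction: 128.8 + 161.1 + 649.8 + 149.2 + 59.5 = 1148.4.
The longest hop is 649.8; the others sum to 498.6. Folding the others back against it leaves at least 649.8 − 498.6 = 151.2.

151.2 ≤ AF ≤ 1148.4 cm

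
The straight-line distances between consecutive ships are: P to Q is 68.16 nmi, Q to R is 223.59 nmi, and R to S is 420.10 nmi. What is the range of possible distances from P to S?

128.35 ≤ PS ≤ 711.85 nmi

The maximum is all hops collinear in one direction: 68.16 + 223.59 + 420.10 = 711.85.
The longest hop is 420.10; the others sum to 291.75. Folding the others back against it leaves at least 420.10 − 291.75 = 128.35.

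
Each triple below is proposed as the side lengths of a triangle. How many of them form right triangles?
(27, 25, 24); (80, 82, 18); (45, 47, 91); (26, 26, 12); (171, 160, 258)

(27,25,24): 24²+25² = 1201 > 729 = 27² → acute
(80,82,18): 18²+80² = 6724 = 82² → right
(45,47,91): 45²+47² = 4234 < 8281 = 91² → obtuse
(26,26,12): 12²+26² = 820 > 676 = 26² → acute
(171,160,258): 160²+171² = 54841 < 66564 = 258² → obtuse
1 of the 5 is right.

1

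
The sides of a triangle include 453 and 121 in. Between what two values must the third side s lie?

By the triangle inequality, s must be less than 453 + 121 = 574 and greater than |453 − 121| = 332.

332 < s < 574 (in)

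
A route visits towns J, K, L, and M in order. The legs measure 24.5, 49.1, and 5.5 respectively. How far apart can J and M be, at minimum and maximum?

The maximum is all hops collinear in one direction: 24.5 + 49.1 + 5.5 = 79.1.
The longest hop is 49.1; the others sum to 30.0. Folding the others back against it leaves at least 49.1 − 30.0 = 19.1.

19.1 ≤ JM ≤ 79.1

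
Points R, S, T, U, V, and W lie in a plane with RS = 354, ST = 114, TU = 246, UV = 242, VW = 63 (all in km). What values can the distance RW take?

0 ≤ RW ≤ 1019 km

The maximum is all hops collinear in one direction: 354 + 114 + 246 + 242 + 63 = 1019.
The longest hop is 354; the others sum to 665. Since 354 ≤ 665, the path can fold back on itself completely, so the minimum distance is 0.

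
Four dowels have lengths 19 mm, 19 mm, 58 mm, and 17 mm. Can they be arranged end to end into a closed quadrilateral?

No

For a quadrilateral, each side must be shorter than the sum of the others.
Here the longest side is 58, but the remaining 3 sides sum to only 55.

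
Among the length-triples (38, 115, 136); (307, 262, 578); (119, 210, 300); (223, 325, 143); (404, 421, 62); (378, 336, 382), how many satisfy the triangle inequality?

(38,115,136): 38+115 > 136 → valid
(262,307,578): 262+307 ≤ 578 → not valid
(119,210,300): 119+210 > 300 → valid
(143,223,325): 143+223 > 325 → valid
(62,404,421): 62+404 > 421 → valid
(336,378,382): 336+378 > 382 → valid
5 of the 6 triples form a triangle.

5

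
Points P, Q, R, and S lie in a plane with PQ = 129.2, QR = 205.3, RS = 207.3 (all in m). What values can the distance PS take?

The maximum is all hops collinear in one direction: 129.2 + 205.3 + 207.3 = 541.8.
The longest hop is 207.3; the others sum to 334.5. Since 207.3 ≤ 334.5, the path can fold back on itself completely, so the minimum distance is 0.

0 ≤ PS ≤ 541.8 m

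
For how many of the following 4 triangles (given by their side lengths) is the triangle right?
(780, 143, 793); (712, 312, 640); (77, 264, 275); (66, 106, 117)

3

(780,143,793): 143²+780² = 628849 = 793² → right
(712,312,640): 312²+640² = 506944 = 712² → right
(77,264,275): 77²+264² = 75625 = 275² → right
(66,106,117): 66²+106² = 15592 > 13689 = 117² → acute
3 of the 4 are right.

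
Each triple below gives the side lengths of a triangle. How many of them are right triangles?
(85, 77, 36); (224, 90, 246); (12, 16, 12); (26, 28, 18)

1

(85,77,36): 36²+77² = 7225 = 85² → right
(224,90,246): 90²+224² = 58276 < 60516 = 246² → obtuse
(12,16,12): 12²+12² = 288 > 256 = 16² → acute
(26,28,18): 18²+26² = 1000 > 784 = 28² → acute
1 of the 4 is right.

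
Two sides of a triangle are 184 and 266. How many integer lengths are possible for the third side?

The third side lies in the open interval (82, 450).
Integers from 83 to 449 inclusive: 449 − 83 + 1 = 367.

367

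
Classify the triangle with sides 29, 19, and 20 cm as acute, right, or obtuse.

obtuse

Compare the square of the longest side to the sum of squares of the other two: 19² + 20² = 761 < 841 = 29².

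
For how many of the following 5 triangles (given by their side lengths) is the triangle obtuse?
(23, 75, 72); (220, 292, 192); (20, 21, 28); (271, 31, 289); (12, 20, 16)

1

(23,75,72): 23²+72² = 5713 > 5625 = 75² → acute
(220,292,192): 192²+220² = 85264 = 292² → right
(20,21,28): 20²+21² = 841 > 784 = 28² → acute
(271,31,289): 31²+271² = 74402 < 83521 = 289² → obtuse
(12,20,16): 12²+16² = 400 = 20² → right
1 of the 5 is obtuse.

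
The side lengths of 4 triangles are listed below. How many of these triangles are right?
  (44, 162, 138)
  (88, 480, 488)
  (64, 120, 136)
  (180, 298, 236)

2

(44,162,138): 44²+138² = 20980 < 26244 = 162² → obtuse
(88,480,488): 88²+480² = 238144 = 488² → right
(64,120,136): 64²+120² = 18496 = 136² → right
(180,298,236): 180²+236² = 88096 < 88804 = 298² → obtuse
2 of the 4 are right.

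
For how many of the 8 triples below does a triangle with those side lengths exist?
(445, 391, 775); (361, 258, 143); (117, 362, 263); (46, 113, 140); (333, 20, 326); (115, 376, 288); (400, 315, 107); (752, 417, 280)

(391,445,775): 391+445 > 775 → valid
(143,258,361): 143+258 > 361 → valid
(117,263,362): 117+263 > 362 → valid
(46,113,140): 46+113 > 140 → valid
(20,326,333): 20+326 > 333 → valid
(115,288,376): 115+288 > 376 → valid
(107,315,400): 107+315 > 400 → valid
(280,417,752): 280+417 ≤ 752 → not valid
7 of the 8 triples form a triangle.

7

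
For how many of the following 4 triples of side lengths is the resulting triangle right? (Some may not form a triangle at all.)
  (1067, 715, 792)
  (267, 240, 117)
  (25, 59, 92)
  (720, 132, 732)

(1067,715,792): 715²+792² = 1138489 = 1067² → right
(267,240,117): 117²+240² = 71289 = 267² → right
(25,59,92): 25+59 ≤ 92, not a triangle
(720,132,732): 132²+720² = 535824 = 732² → right
3 of the 4 are right.

3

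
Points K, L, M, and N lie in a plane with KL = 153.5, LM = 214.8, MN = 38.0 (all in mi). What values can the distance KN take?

The maximum is all hops collinear in one direction: 153.5 + 214.8 + 38.0 = 406.3.
The longest hop is 214.8; the others sum to 191.5. Folding the others back against it leaves at least 214.8 − 191.5 = 23.3.

23.3 ≤ KN ≤ 406.3 mi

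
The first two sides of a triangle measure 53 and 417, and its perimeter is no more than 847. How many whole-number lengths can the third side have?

Triangle inequality: 364 < x < 470. Perimeter ≤ 847 gives x ≤ 847 − 53 − 417 = 377.
So 364 < x ≤ 377; integers 365 through 377: 13 values.

13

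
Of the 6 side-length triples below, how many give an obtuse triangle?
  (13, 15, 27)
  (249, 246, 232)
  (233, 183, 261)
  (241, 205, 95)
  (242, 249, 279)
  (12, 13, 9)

2

(13,15,27): 13²+15² = 394 < 729 = 27² → obtuse
(249,246,232): 232²+246² = 114340 > 62001 = 249² → acute
(233,183,261): 183²+233² = 87778 > 68121 = 261² → acute
(241,205,95): 95²+205² = 51050 < 58081 = 241² → obtuse
(242,249,279): 242²+249² = 120565 > 77841 = 279² → acute
(12,13,9): 9²+12² = 225 > 169 = 13² → acute
2 of the 6 are obtuse.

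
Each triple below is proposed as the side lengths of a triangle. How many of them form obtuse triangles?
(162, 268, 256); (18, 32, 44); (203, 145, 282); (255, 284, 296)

(162,268,256): 162²+256² = 91780 > 71824 = 268² → acute
(18,32,44): 18²+32² = 1348 < 1936 = 44² → obtuse
(203,145,282): 145²+203² = 62234 < 79524 = 282² → obtuse
(255,284,296): 255²+284² = 145681 > 87616 = 296² → acute
2 of the 4 are obtuse.

2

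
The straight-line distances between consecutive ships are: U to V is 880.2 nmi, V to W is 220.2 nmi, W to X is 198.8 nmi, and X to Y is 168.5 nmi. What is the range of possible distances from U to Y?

292.7 ≤ UY ≤ 1467.7 nmi

The maximum is all hops collinear in one direction: 880.2 + 220.2 + 198.8 + 168.5 = 1467.7.
The longest hop is 880.2; the others sum to 587.5. Folding the others back against it leaves at least 880.2 − 587.5 = 292.7.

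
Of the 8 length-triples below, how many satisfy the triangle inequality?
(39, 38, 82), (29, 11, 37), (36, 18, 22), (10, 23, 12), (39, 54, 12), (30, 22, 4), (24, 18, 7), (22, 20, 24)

4

(38,39,82): 38+39 ≤ 82 → not valid
(11,29,37): 11+29 > 37 → valid
(18,22,36): 18+22 > 36 → valid
(10,12,23): 10+12 ≤ 23 → not valid
(12,39,54): 12+39 ≤ 54 → not valid
(4,22,30): 4+22 ≤ 30 → not valid
(7,18,24): 7+18 > 24 → valid
(20,22,24): 20+22 > 24 → valid
4 of the 8 triples form a triangle.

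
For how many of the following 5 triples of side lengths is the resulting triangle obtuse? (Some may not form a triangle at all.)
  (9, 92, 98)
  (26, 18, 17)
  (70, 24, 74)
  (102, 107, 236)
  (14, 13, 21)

(9,92,98): 9²+92² = 8545 < 9604 = 98² → obtuse
(26,18,17): 17²+18² = 613 < 676 = 26² → obtuse
(70,24,74): 24²+70² = 5476 = 74² → right
(102,107,236): 102+107 ≤ 236, not a triangle
(14,13,21): 13²+14² = 365 < 441 = 21² → obtuse
3 of the 5 are obtuse.

3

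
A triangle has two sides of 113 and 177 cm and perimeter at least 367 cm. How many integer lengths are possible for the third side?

Triangle inequality: 64 < x < 290. Perimeter ≥ 367 gives x ≥ 367 − 113 − 177 = 77.
So 77 ≤ x < 290; integers 77 through 289: 213 values.

213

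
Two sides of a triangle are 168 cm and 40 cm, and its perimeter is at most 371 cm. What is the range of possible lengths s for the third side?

128 < s ≤ 163

Triangle inequality alone gives 128 < s < 208.
The perimeter condition gives s ≤ 371 − 168 − 40 = 163.
Intersecting the two: 128 < s ≤ 163.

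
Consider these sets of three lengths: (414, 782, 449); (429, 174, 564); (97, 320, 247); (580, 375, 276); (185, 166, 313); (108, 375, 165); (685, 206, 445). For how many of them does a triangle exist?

5

(414,449,782): 414+449 > 782 → valid
(174,429,564): 174+429 > 564 → valid
(97,247,320): 97+247 > 320 → valid
(276,375,580): 276+375 > 580 → valid
(166,185,313): 166+185 > 313 → valid
(108,165,375): 108+165 ≤ 375 → not valid
(206,445,685): 206+445 ≤ 685 → not valid
5 of the 7 triples form a triangle.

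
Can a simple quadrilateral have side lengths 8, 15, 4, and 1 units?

For a quadrilateral, each side must be shorter than the sum of the others.
Here the longest side is 15, but the remaining 3 sides sum to only 13.

No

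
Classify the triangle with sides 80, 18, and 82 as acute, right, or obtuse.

right

Compare the square of the longest side to the sum of squares of the other two: 18² + 80² = 6724 = 82².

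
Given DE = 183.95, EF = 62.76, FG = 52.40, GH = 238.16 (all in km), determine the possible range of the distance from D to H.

The maximum is all hops collinear in one direction: 183.95 + 62.76 + 52.40 + 238.16 = 537.27.
The longest hop is 238.16; the others sum to 299.11. Since 238.16 ≤ 299.11, the path can fold back on itself completely, so the minimum distance is 0.

0 ≤ DH ≤ 537.27 km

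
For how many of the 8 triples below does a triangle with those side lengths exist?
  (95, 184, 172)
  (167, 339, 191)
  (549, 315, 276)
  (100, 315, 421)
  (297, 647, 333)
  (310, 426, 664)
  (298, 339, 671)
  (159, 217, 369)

(95,172,184): 95+172 > 184 → valid
(167,191,339): 167+191 > 339 → valid
(276,315,549): 276+315 > 549 → valid
(100,315,421): 100+315 ≤ 421 → not valid
(297,333,647): 297+333 ≤ 647 → not valid
(310,426,664): 310+426 > 664 → valid
(298,339,671): 298+339 ≤ 671 → not valid
(159,217,369): 159+217 > 369 → valid
5 of the 8 triples form a triangle.

5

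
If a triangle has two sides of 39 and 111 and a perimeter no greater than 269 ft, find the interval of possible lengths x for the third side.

72 < x ≤ 119 ft

Triangle inequality alone gives 72 < x < 150.
The perimeter condition gives x ≤ 269 − 39 − 111 = 119.
Intersecting the two: 72 < x ≤ 119.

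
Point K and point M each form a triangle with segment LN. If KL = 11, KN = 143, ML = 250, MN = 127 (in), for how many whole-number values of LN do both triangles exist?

From triangle KLN: 132 < LN < 154.
From triangle MLN: 123 < LN < 377.
Intersection: 132 < LN < 154, so integers 133 through 153: 21 values.

21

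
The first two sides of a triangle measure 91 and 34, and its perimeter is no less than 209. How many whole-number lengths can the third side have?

41

Triangle inequality: 57 < x < 125. Perimeter ≥ 209 gives x ≥ 209 − 91 − 34 = 84.
So 84 ≤ x < 125; integers 84 through 124: 41 values.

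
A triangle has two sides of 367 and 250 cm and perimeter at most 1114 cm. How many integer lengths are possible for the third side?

Triangle inequality: 117 < x < 617. Perimeter ≤ 1114 gives x ≤ 1114 − 367 − 250 = 497.
So 117 < x ≤ 497; integers 118 through 497: 380 values.

380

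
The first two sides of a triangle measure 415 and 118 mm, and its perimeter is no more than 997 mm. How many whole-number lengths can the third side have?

Triangle inequality: 297 < x < 533. Perimeter ≤ 997 gives x ≤ 997 − 415 − 118 = 464.
So 297 < x ≤ 464; integers 298 through 464: 167 values.

167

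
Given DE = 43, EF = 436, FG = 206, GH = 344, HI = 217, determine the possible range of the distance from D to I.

The maximum is all hops collinear in one direction: 43 + 436 + 206 + 344 + 217 = 1246.
The longest hop is 436; the others sum to 810. Since 436 ≤ 810, the path can fold back on itself completely, so the minimum distance is 0.

0 ≤ DI ≤ 1246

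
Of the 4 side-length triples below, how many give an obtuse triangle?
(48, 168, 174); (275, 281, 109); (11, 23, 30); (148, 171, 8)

1

(48,168,174): 48²+168² = 30528 > 30276 = 174² → acute
(275,281,109): 109²+275² = 87506 > 78961 = 281² → acute
(11,23,30): 11²+23² = 650 < 900 = 30² → obtuse
(148,171,8): 8+148 ≤ 171, not a triangle
1 of the 4 is obtuse.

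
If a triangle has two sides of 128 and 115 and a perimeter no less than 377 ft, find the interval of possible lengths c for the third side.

Triangle inequality alone gives 13 < c < 243.
The perimeter condition gives c ≥ 377 − 128 − 115 = 134.
Intersecting the two: 134 ≤ c < 243.

134 ≤ c < 243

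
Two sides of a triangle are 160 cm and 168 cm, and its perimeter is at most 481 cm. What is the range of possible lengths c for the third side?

Triangle inequality alone gives 8 < c < 328.
The perimeter condition gives c ≤ 481 − 160 − 168 = 153.
Intersecting the two: 8 < c ≤ 153.

8 < c ≤ 153 cm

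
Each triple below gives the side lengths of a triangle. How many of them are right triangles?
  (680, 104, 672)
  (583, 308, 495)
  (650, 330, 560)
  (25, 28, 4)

(680,104,672): 104²+672² = 462400 = 680² → right
(583,308,495): 308²+495² = 339889 = 583² → right
(650,330,560): 330²+560² = 422500 = 650² → right
(25,28,4): 4²+25² = 641 < 784 = 28² → obtuse
3 of the 4 are right.

3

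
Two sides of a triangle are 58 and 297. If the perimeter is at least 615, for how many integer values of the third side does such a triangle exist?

95

Triangle inequality: 239 < x < 355. Perimeter ≥ 615 gives x ≥ 615 − 58 − 297 = 260.
So 260 ≤ x < 355; integers 260 through 354: 95 values.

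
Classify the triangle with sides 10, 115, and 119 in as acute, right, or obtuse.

obtuse

Compare the square of the longest side to the sum of squares of the other two: 10² + 115² = 13325 < 14161 = 119².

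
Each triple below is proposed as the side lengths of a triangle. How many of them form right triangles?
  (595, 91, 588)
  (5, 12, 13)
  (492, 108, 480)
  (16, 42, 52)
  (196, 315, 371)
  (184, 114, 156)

4

(595,91,588): 91²+588² = 354025 = 595² → right
(5,12,13): 5²+12² = 169 = 13² → right
(492,108,480): 108²+480² = 242064 = 492² → right
(16,42,52): 16²+42² = 2020 < 2704 = 52² → obtuse
(196,315,371): 196²+315² = 137641 = 371² → right
(184,114,156): 114²+156² = 37332 > 33856 = 184² → acute
4 of the 6 are right.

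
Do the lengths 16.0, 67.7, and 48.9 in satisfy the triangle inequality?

The longest side is 67.7, but the other two sum to only 64.9.
64.9 < 67.7, so the triangle inequality fails.

No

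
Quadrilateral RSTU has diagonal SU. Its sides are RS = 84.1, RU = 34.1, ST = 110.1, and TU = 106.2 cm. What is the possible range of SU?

50.0 < SU < 118.2

From triangle RSU: |84.1 − 34.1| < SU < 84.1 + 34.1, i.e. 50.0 < SU < 118.2.
From triangle TSU: 3.9 < SU < 216.3.
Both must hold, so SU lies in the intersection.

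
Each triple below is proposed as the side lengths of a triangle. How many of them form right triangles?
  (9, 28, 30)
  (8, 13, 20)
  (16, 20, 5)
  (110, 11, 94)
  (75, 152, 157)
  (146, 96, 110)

1

(9,28,30): 9²+28² = 865 < 900 = 30² → obtuse
(8,13,20): 8²+13² = 233 < 400 = 20² → obtuse
(16,20,5): 5²+16² = 281 < 400 = 20² → obtuse
(110,11,94): 11+94 ≤ 110, not a triangle
(75,152,157): 75²+152² = 28729 > 24649 = 157² → acute
(146,96,110): 96²+110² = 21316 = 146² → right
1 of the 6 is right.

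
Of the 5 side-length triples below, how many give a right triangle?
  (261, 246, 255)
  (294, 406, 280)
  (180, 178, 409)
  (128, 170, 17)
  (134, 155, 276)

(261,246,255): 246²+255² = 125541 > 68121 = 261² → acute
(294,406,280): 280²+294² = 164836 = 406² → right
(180,178,409): 178+180 ≤ 409, not a triangle
(128,170,17): 17+128 ≤ 170, not a triangle
(134,155,276): 134²+155² = 41981 < 76176 = 276² → obtuse
1 of the 5 is right.

1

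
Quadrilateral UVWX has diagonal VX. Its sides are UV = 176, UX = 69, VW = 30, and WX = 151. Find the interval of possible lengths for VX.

121 < VX < 181

From triangle UVX: |176 − 69| < VX < 176 + 69, i.e. 107 < VX < 245.
From triangle WVX: 121 < VX < 181.
Both must hold, so VX lies in the intersection.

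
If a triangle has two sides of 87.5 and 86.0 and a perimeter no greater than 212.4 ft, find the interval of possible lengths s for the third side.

Triangle inequality alone gives 1.5 < s < 173.5.
The perimeter condition gives s ≤ 212.4 − 87.5 − 86.0 = 38.9.
Intersecting the two: 1.5 < s ≤ 38.9.

1.5 < s ≤ 38.9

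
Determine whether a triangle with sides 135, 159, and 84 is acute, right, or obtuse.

Compare the square of the longest side to the sum of squares of the other two: 84² + 135² = 25281 = 159².

right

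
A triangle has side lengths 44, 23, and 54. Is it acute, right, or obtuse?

Compare the square of the longest side to the sum of squares of the other two: 23² + 44² = 2465 < 2916 = 54².

obtuse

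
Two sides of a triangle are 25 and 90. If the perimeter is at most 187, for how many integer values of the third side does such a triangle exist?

Triangle inequality: 65 < x < 115. Perimeter ≤ 187 gives x ≤ 187 − 25 − 90 = 72.
So 65 < x ≤ 72; integers 66 through 72: 7 values.

7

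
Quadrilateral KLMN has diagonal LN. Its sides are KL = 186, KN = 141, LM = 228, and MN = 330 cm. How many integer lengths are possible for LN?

224

From triangle KLN: 45 < LN < 327.
From triangle MLN: 102 < LN < 558.
Intersection: 102 < LN < 327, so integers 103 through 326: 224 values.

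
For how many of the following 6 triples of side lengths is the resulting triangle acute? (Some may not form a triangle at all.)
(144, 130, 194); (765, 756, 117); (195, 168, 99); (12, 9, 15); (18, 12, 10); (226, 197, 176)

(144,130,194): 130²+144² = 37636 = 194² → right
(765,756,117): 117²+756² = 585225 = 765² → right
(195,168,99): 99²+168² = 38025 = 195² → right
(12,9,15): 9²+12² = 225 = 15² → right
(18,12,10): 10²+12² = 244 < 324 = 18² → obtuse
(226,197,176): 176²+197² = 69785 > 51076 = 226² → acute
1 of the 6 is acute.

1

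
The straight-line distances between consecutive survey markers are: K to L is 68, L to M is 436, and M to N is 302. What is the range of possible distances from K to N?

The maximum is all hops collinear in one direction: 68 + 436 + 302 = 806.
The longest hop is 436; the others sum to 370. Folding the others back against it leaves at least 436 − 370 = 66.

66 ≤ KN ≤ 806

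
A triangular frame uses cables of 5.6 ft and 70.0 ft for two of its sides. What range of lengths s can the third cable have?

By the triangle inequality, s must be less than 5.6 + 70.0 = 75.6 and greater than |5.6 − 70.0| = 64.4.

64.4 < s < 75.6 (ft)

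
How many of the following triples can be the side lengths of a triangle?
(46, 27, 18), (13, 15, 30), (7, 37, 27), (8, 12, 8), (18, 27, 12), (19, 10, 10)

(18,27,46): 18+27 ≤ 46 → not valid
(13,15,30): 13+15 ≤ 30 → not valid
(7,27,37): 7+27 ≤ 37 → not valid
(8,8,12): 8+8 > 12 → valid
(12,18,27): 12+18 > 27 → valid
(10,10,19): 10+10 > 19 → valid
3 of the 6 triples form a triangle.

3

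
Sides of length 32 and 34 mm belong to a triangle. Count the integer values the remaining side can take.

The third side lies in the open interval (2, 66).
Integers from 3 to 65 inclusive: 65 − 3 + 1 = 63.

63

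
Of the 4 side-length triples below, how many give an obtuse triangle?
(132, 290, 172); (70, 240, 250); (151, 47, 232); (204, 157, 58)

2

(132,290,172): 132²+172² = 47008 < 84100 = 290² → obtuse
(70,240,250): 70²+240² = 62500 = 250² → right
(151,47,232): 47+151 ≤ 232, not a triangle
(204,157,58): 58²+157² = 28013 < 41616 = 204² → obtuse
2 of the 4 are obtuse.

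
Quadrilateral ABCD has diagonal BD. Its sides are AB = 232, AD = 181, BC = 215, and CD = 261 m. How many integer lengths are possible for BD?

From triangle ABD: 51 < BD < 413.
From triangle CBD: 46 < BD < 476.
Intersection: 51 < BD < 413, so integers 52 through 412: 361 values.

361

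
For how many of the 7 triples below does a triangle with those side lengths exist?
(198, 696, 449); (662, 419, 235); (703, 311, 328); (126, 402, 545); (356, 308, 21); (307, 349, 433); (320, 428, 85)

(198,449,696): 198+449 ≤ 696 → not valid
(235,419,662): 235+419 ≤ 662 → not valid
(311,328,703): 311+328 ≤ 703 → not valid
(126,402,545): 126+402 ≤ 545 → not valid
(21,308,356): 21+308 ≤ 356 → not valid
(307,349,433): 307+349 > 433 → valid
(85,320,428): 85+320 ≤ 428 → not valid
1 of the 7 triples forms a triangle.

1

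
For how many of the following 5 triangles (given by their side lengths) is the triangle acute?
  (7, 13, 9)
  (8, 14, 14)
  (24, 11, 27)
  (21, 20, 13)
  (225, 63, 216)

2

(7,13,9): 7²+9² = 130 < 169 = 13² → obtuse
(8,14,14): 8²+14² = 260 > 196 = 14² → acute
(24,11,27): 11²+24² = 697 < 729 = 27² → obtuse
(21,20,13): 13²+20² = 569 > 441 = 21² → acute
(225,63,216): 63²+216² = 50625 = 225² → right
2 of the 5 are acute.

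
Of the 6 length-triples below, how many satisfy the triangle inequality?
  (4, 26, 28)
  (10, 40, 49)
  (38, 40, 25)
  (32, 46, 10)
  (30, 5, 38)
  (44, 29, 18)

(4,26,28): 4+26 > 28 → valid
(10,40,49): 10+40 > 49 → valid
(25,38,40): 25+38 > 40 → valid
(10,32,46): 10+32 ≤ 46 → not valid
(5,30,38): 5+30 ≤ 38 → not valid
(18,29,44): 18+29 > 44 → valid
4 of the 6 triples form a triangle.

4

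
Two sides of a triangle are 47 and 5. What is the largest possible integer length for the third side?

51

The third side must be strictly less than 47 + 5 = 52.
The largest integer below 52 is 51.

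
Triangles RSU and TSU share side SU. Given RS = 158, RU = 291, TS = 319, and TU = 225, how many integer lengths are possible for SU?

From triangle RSU: 133 < SU < 449.
From triangle TSU: 94 < SU < 544.
Intersection: 133 < SU < 449, so integers 134 through 448: 315 values.

315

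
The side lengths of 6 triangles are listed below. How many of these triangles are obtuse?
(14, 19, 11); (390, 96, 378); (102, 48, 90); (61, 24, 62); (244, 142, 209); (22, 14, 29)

2

(14,19,11): 11²+14² = 317 < 361 = 19² → obtuse
(390,96,378): 96²+378² = 152100 = 390² → right
(102,48,90): 48²+90² = 10404 = 102² → right
(61,24,62): 24²+61² = 4297 > 3844 = 62² → acute
(244,142,209): 142²+209² = 63845 > 59536 = 244² → acute
(22,14,29): 14²+22² = 680 < 841 = 29² → obtuse
2 of the 6 are obtuse.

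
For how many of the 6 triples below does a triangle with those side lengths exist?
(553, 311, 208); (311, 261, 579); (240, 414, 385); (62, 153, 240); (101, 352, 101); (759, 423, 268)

(208,311,553): 208+311 ≤ 553 → not valid
(261,311,579): 261+311 ≤ 579 → not valid
(240,385,414): 240+385 > 414 → valid
(62,153,240): 62+153 ≤ 240 → not valid
(101,101,352): 101+101 ≤ 352 → not valid
(268,423,759): 268+423 ≤ 759 → not valid
1 of the 6 triples forms a triangle.

1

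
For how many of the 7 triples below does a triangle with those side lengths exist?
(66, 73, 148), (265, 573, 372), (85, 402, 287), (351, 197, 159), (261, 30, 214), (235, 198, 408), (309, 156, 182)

(66,73,148): 66+73 ≤ 148 → not valid
(265,372,573): 265+372 > 573 → valid
(85,287,402): 85+287 ≤ 402 → not valid
(159,197,351): 159+197 > 351 → valid
(30,214,261): 30+214 ≤ 261 → not valid
(198,235,408): 198+235 > 408 → valid
(156,182,309): 156+182 > 309 → valid
4 of the 7 triples form a triangle.

4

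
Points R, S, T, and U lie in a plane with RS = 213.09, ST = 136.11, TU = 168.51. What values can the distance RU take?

The maximum is all hops collinear in one direction: 213.09 + 136.11 + 168.51 = 517.71.
The longest hop is 213.09; the others sum to 304.62. Since 213.09 ≤ 304.62, the path can fold back on itself completely, so the minimum distance is 0.

0 ≤ RU ≤ 517.71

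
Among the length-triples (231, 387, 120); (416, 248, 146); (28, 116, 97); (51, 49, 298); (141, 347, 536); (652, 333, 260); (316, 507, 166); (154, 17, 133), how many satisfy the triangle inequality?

(120,231,387): 120+231 ≤ 387 → not valid
(146,248,416): 146+248 ≤ 416 → not valid
(28,97,116): 28+97 > 116 → valid
(49,51,298): 49+51 ≤ 298 → not valid
(141,347,536): 141+347 ≤ 536 → not valid
(260,333,652): 260+333 ≤ 652 → not valid
(166,316,507): 166+316 ≤ 507 → not valid
(17,133,154): 17+133 ≤ 154 → not valid
1 of the 8 triples forms a triangle.

1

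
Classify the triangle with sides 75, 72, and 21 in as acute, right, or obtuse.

Compare the square of the longest side to the sum of squares of the other two: 21² + 72² = 5625 = 75².

right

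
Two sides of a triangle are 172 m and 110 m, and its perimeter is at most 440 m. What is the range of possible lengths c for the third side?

Triangle inequality alone gives 62 < c < 282.
The perimeter condition gives c ≤ 440 − 172 − 110 = 158.
Intersecting the two: 62 < c ≤ 158.

62 < c ≤ 158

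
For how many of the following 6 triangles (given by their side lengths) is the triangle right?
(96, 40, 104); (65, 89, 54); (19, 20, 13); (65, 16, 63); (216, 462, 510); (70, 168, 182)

4

(96,40,104): 40²+96² = 10816 = 104² → right
(65,89,54): 54²+65² = 7141 < 7921 = 89² → obtuse
(19,20,13): 13²+19² = 530 > 400 = 20² → acute
(65,16,63): 16²+63² = 4225 = 65² → right
(216,462,510): 216²+462² = 260100 = 510² → right
(70,168,182): 70²+168² = 33124 = 182² → right
4 of the 6 are right.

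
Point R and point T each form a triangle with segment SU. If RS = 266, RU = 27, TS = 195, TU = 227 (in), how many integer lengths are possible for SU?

53

From triangle RSU: 239 < SU < 293.
From triangle TSU: 32 < SU < 422.
Intersection: 239 < SU < 293, so integers 240 through 292: 53 values.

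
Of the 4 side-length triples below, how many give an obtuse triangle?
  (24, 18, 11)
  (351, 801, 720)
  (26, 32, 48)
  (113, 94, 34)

3

(24,18,11): 11²+18² = 445 < 576 = 24² → obtuse
(351,801,720): 351²+720² = 641601 = 801² → right
(26,32,48): 26²+32² = 1700 < 2304 = 48² → obtuse
(113,94,34): 34²+94² = 9992 < 12769 = 113² → obtuse
3 of the 4 are obtuse.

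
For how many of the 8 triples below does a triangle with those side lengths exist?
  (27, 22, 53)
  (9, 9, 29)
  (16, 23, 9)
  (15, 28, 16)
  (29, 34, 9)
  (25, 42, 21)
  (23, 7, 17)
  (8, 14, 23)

5

(22,27,53): 22+27 ≤ 53 → not valid
(9,9,29): 9+9 ≤ 29 → not valid
(9,16,23): 9+16 > 23 → valid
(15,16,28): 15+16 > 28 → valid
(9,29,34): 9+29 > 34 → valid
(21,25,42): 21+25 > 42 → valid
(7,17,23): 7+17 > 23 → valid
(8,14,23): 8+14 ≤ 23 → not valid
5 of the 8 triples form a triangle.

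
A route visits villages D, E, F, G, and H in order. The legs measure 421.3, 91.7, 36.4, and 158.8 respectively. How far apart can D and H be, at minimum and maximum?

The maximum is all hops collinear in one direction: 421.3 + 91.7 + 36.4 + 158.8 = 708.2.
The longest hop is 421.3; the others sum to 286.9. Folding the others back against it leaves at least 421.3 − 286.9 = 134.4.

134.4 ≤ DH ≤ 708.2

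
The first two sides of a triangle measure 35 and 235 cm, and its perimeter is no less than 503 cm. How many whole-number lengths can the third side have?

Triangle inequality: 200 < x < 270. Perimeter ≥ 503 gives x ≥ 503 − 35 − 235 = 233.
So 233 ≤ x < 270; integers 233 through 269: 37 values.

37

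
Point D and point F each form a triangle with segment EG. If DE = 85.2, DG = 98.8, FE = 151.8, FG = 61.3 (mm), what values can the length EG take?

From triangle DEG: |85.2 − 98.8| < EG < 85.2 + 98.8, i.e. 13.6 < EG < 184.0.
From triangle FEG: 90.5 < EG < 213.1.
Both must hold, so EG lies in the intersection.

90.5 < EG < 184.0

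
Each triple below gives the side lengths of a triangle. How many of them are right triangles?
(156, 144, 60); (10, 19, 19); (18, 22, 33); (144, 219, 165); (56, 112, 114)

(156,144,60): 60²+144² = 24336 = 156² → right
(10,19,19): 10²+19² = 461 > 361 = 19² → acute
(18,22,33): 18²+22² = 808 < 1089 = 33² → obtuse
(144,219,165): 144²+165² = 47961 = 219² → right
(56,112,114): 56²+112² = 15680 > 12996 = 114² → acute
2 of the 5 are right.

2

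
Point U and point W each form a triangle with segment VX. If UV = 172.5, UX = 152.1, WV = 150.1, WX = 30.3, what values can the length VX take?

From triangle UVX: |172.5 − 152.1| < VX < 172.5 + 152.1, i.e. 20.4 < VX < 324.6.
From triangle WVX: 119.8 < VX < 180.4.
Both must hold, so VX lies in the intersection.

119.8 < VX < 180.4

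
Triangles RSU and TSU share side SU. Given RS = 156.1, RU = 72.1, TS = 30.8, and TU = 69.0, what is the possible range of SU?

84.0 < SU < 99.8

From triangle RSU: |156.1 − 72.1| < SU < 156.1 + 72.1, i.e. 84.0 < SU < 228.2.
From triangle TSU: 38.2 < SU < 99.8.
Both must hold, so SU lies in the intersection.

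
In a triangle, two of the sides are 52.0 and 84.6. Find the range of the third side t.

32.6 < t < 136.6

By the triangle inequality, t must be less than 52.0 + 84.6 = 136.6 and greater than |52.0 − 84.6| = 32.6.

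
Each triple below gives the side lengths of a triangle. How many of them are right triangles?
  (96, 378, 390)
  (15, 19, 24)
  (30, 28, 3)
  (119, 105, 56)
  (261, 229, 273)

2

(96,378,390): 96²+378² = 152100 = 390² → right
(15,19,24): 15²+19² = 586 > 576 = 24² → acute
(30,28,3): 3²+28² = 793 < 900 = 30² → obtuse
(119,105,56): 56²+105² = 14161 = 119² → right
(261,229,273): 229²+261² = 120562 > 74529 = 273² → acute
2 of the 5 are right.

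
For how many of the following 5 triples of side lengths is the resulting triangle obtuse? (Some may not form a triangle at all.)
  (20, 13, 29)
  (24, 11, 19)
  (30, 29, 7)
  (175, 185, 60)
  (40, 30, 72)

(20,13,29): 13²+20² = 569 < 841 = 29² → obtuse
(24,11,19): 11²+19² = 482 < 576 = 24² → obtuse
(30,29,7): 7²+29² = 890 < 900 = 30² → obtuse
(175,185,60): 60²+175² = 34225 = 185² → right
(40,30,72): 30+40 ≤ 72, not a triangle
3 of the 5 are obtuse.

3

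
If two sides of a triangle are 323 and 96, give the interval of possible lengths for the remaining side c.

By the triangle inequality, c must be less than 323 + 96 = 419 and greater than |323 − 96| = 227.

227 < c < 419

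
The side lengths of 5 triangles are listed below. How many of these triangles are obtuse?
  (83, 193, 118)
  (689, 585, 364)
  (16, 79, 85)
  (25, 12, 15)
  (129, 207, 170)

3

(83,193,118): 83²+118² = 20813 < 37249 = 193² → obtuse
(689,585,364): 364²+585² = 474721 = 689² → right
(16,79,85): 16²+79² = 6497 < 7225 = 85² → obtuse
(25,12,15): 12²+15² = 369 < 625 = 25² → obtuse
(129,207,170): 129²+170² = 45541 > 42849 = 207² → acute
3 of the 5 are obtuse.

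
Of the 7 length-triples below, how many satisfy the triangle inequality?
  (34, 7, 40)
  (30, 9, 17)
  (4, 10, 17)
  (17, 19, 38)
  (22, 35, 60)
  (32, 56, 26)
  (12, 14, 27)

(7,34,40): 7+34 > 40 → valid
(9,17,30): 9+17 ≤ 30 → not valid
(4,10,17): 4+10 ≤ 17 → not valid
(17,19,38): 17+19 ≤ 38 → not valid
(22,35,60): 22+35 ≤ 60 → not valid
(26,32,56): 26+32 > 56 → valid
(12,14,27): 12+14 ≤ 27 → not valid
2 of the 7 triples form a triangle.

2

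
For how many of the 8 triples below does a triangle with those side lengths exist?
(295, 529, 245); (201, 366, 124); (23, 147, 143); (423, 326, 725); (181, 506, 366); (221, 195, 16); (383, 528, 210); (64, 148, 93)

6

(245,295,529): 245+295 > 529 → valid
(124,201,366): 124+201 ≤ 366 → not valid
(23,143,147): 23+143 > 147 → valid
(326,423,725): 326+423 > 725 → valid
(181,366,506): 181+366 > 506 → valid
(16,195,221): 16+195 ≤ 221 → not valid
(210,383,528): 210+383 > 528 → valid
(64,93,148): 64+93 > 148 → valid
6 of the 8 triples form a triangle.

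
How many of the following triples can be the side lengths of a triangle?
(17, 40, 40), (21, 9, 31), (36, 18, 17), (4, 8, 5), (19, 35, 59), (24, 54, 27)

(17,40,40): 17+40 > 40 → valid
(9,21,31): 9+21 ≤ 31 → not valid
(17,18,36): 17+18 ≤ 36 → not valid
(4,5,8): 4+5 > 8 → valid
(19,35,59): 19+35 ≤ 59 → not valid
(24,27,54): 24+27 ≤ 54 → not valid
2 of the 6 triples form a triangle.

2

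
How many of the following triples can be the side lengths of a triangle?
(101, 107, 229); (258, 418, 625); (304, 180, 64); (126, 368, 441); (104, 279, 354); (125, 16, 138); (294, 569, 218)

(101,107,229): 101+107 ≤ 229 → not valid
(258,418,625): 258+418 > 625 → valid
(64,180,304): 64+180 ≤ 304 → not valid
(126,368,441): 126+368 > 441 → valid
(104,279,354): 104+279 > 354 → valid
(16,125,138): 16+125 > 138 → valid
(218,294,569): 218+294 ≤ 569 → not valid
4 of the 7 triples form a triangle.

4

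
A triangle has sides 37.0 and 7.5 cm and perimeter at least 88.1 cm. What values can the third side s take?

Triangle inequality alone gives 29.5 < s < 44.5.
The perimeter condition gives s ≥ 88.1 − 37.0 − 7.5 = 43.6.
Intersecting the two: 43.6 ≤ s < 44.5.

43.6 ≤ s < 44.5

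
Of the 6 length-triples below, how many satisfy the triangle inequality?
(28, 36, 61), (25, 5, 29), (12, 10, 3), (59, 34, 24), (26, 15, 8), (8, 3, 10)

4

(28,36,61): 28+36 > 61 → valid
(5,25,29): 5+25 > 29 → valid
(3,10,12): 3+10 > 12 → valid
(24,34,59): 24+34 ≤ 59 → not valid
(8,15,26): 8+15 ≤ 26 → not valid
(3,8,10): 3+8 > 10 → valid
4 of the 6 triples form a triangle.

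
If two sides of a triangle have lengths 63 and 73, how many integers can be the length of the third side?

125

The third side lies in the open interval (10, 136).
Integers from 11 to 135 inclusive: 135 − 11 + 1 = 125.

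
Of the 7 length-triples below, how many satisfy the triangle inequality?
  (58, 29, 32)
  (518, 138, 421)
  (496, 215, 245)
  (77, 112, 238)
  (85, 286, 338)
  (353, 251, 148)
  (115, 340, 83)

4

(29,32,58): 29+32 > 58 → valid
(138,421,518): 138+421 > 518 → valid
(215,245,496): 215+245 ≤ 496 → not valid
(77,112,238): 77+112 ≤ 238 → not valid
(85,286,338): 85+286 > 338 → valid
(148,251,353): 148+251 > 353 → valid
(83,115,340): 83+115 ≤ 340 → not valid
4 of the 7 triples form a triangle.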